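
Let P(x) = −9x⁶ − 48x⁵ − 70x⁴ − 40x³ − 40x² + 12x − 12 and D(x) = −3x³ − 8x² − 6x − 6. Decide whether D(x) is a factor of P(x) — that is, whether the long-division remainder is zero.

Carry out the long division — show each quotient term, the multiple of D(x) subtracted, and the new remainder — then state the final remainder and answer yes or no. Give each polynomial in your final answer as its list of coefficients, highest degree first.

R = [0], so D(x) is a factor of P(x). yes

Step 1: lead(−9x⁶ − 48x⁵ − 70x⁴ − 40x³ − 40x² + 12x − 12) ÷ lead(D) = −9x⁶ ÷ −3x³ = 3x³. Subtract (3x³)·D = −9x⁶ − 24x⁵ − 18x⁴ − 18x³. Remainder: −24x⁵ − 52x⁴ − 22x³ − 40x² + 12x − 12.
Step 2: lead(−24x⁵ − 52x⁴ − 22x³ − 40x² + 12x − 12) ÷ lead(D) = −24x⁵ ÷ −3x³ = 8x². Subtract (8x²)·D = −24x⁵ − 64x⁴ − 48x³ − 48x². Remainder: 12x⁴ + 26x³ + 8x² + 12x − 12.
Step 3: lead(12x⁴ + 26x³ + 8x² + 12x − 12) ÷ lead(D) = 12x⁴ ÷ −3x³ = −4x. Subtract (−4x)·D = 12x⁴ + 32x³ + 24x² + 24x. Remainder: −6x³ − 16x² − 12x − 12.
Step 4: lead(−6x³ − 16x² − 12x − 12) ÷ lead(D) = −6x³ ÷ −3x³ = 2. Subtract (2)·D = −6x³ − 16x² − 12x − 12. Remainder: 0.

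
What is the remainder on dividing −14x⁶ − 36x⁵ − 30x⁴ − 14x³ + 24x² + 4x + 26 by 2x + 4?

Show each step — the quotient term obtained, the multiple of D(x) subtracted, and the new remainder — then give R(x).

R(x) = 2

Step 1: lead(−14x⁶ − 36x⁵ − 30x⁴ − 14x³ + 24x² + 4x + 26) ÷ lead(D) = −14x⁶ ÷ 2x = −7x⁵. Subtract (−7x⁵)·D = −14x⁶ − 28x⁵. Remainder: −8x⁵ − 30x⁴ − 14x³ + 24x² + 4x + 26.
Step 2: lead(−8x⁵ − 30x⁴ − 14x³ + 24x² + 4x + 26) ÷ lead(D) = −8x⁵ ÷ 2x = −4x⁴. Subtract (−4x⁴)·D = −8x⁵ − 16x⁴. Remainder: −14x⁴ − 14x³ + 24x² + 4x + 26.
Step 3: lead(−14x⁴ − 14x³ + 24x² + 4x + 26) ÷ lead(D) = −14x⁴ ÷ 2x = −7x³. Subtract (−7x³)·D = −14x⁴ − 28x³. Remainder: 14x³ + 24x² + 4x + 26.
Step 4: lead(14x³ + 24x² + 4x + 26) ÷ lead(D) = 14x³ ÷ 2x = 7x². Subtract (7x²)·D = 14x³ + 28x². Remainder: −4x² + 4x + 26.
Step 5: lead(−4x² + 4x + 26) ÷ lead(D) = −4x² ÷ 2x = −2x. Subtract (−2x)·D = −4x² − 8x. Remainder: 12x + 26.
Step 6: lead(12x + 26) ÷ lead(D) = 12x ÷ 2x = 6. Subtract (6)·D = 12x + 24. Remainder: 2.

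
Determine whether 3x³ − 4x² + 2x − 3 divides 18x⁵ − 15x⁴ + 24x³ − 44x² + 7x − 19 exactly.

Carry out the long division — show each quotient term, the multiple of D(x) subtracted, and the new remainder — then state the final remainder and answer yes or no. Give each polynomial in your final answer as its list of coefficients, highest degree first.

R = [5], so D(x) is not a factor of P(x). no

Step 1: lead(18x⁵ − 15x⁴ + 24x³ − 44x² + 7x − 19) ÷ lead(D) = 18x⁵ ÷ 3x³ = 6x². Subtract (6x²)·D = 18x⁵ − 24x⁴ + 12x³ − 18x². Remainder: 9x⁴ + 12x³ − 26x² + 7x − 19.
Step 2: lead(9x⁴ + 12x³ − 26x² + 7x − 19) ÷ lead(D) = 9x⁴ ÷ 3x³ = 3x. Subtract (3x)·D = 9x⁴ − 12x³ + 6x² − 9x. Remainder: 24x³ − 32x² + 16x − 19.
Step 3: lead(24x³ − 32x² + 16x − 19) ÷ lead(D) = 24x³ ÷ 3x³ = 8. Subtract (8)·D = 24x³ − 32x² + 16x − 24. Remainder: 5.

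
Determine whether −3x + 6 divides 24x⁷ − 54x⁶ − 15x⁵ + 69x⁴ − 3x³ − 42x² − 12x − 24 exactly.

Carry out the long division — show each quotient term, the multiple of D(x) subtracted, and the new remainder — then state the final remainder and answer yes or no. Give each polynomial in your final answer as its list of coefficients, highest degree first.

R = [0], so D(x) is a factor of P(x). yes

Step 1: lead(24x⁷ − 54x⁶ − 15x⁵ + 69x⁴ − 3x³ − 42x² − 12x − 24) ÷ lead(D) = 24x⁷ ÷ −3x = −8x⁶. Subtract (−8x⁶)·D = 24x⁷ − 48x⁶. Remainder: −6x⁶ − 15x⁵ + 69x⁴ − 3x³ − 42x² − 12x − 24.
Step 2: lead(−6x⁶ − 15x⁵ + 69x⁴ − 3x³ − 42x² − 12x − 24) ÷ lead(D) = −6x⁶ ÷ −3x = 2x⁵. Subtract (2x⁵)·D = −6x⁶ + 12x⁵. Remainder: −27x⁵ + 69x⁴ − 3x³ − 42x² − 12x − 24.
Step 3: lead(−27x⁵ + 69x⁴ − 3x³ − 42x² − 12x − 24) ÷ lead(D) = −27x⁵ ÷ −3x = 9x⁴. Subtract (9x⁴)·D = −27x⁵ + 54x⁴. Remainder: 15x⁴ − 3x³ − 42x² − 12x − 24.
Step 4: lead(15x⁴ − 3x³ − 42x² − 12x − 24) ÷ lead(D) = 15x⁴ ÷ −3x = −5x³. Subtract (−5x³)·D = 15x⁴ − 30x³. Remainder: 27x³ − 42x² − 12x − 24.
Step 5: lead(27x³ − 42x² − 12x − 24) ÷ lead(D) = 27x³ ÷ −3x = −9x². Subtract (−9x²)·D = 27x³ − 54x². Remainder: 12x² − 12x − 24.
Step 6: lead(12x² − 12x − 24) ÷ lead(D) = 12x² ÷ −3x = −4x. Subtract (−4x)·D = 12x² − 24x. Remainder: 12x − 24.
Step 7: lead(12x − 24) ÷ lead(D) = 12x ÷ −3x = −4. Subtract (−4)·D = 12x − 24. Remainder: 0.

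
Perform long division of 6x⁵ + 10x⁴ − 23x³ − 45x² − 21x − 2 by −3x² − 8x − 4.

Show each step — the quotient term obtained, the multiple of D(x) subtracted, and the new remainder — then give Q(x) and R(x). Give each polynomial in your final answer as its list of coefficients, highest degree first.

Q = [-2, 2, 5, -1]; R = [-9, -6]

Step 1: lead(6x⁵ + 10x⁴ − 23x³ − 45x² − 21x − 2) ÷ lead(D) = 6x⁵ ÷ −3x² = −2x³. Subtract (−2x³)·D = 6x⁵ + 16x⁴ + 8x³. Remainder: −6x⁴ − 31x³ − 45x² − 21x − 2.
Step 2: lead(−6x⁴ − 31x³ − 45x² − 21x − 2) ÷ lead(D) = −6x⁴ ÷ −3x² = 2x². Subtract (2x²)·D = −6x⁴ − 16x³ − 8x². Remainder: −15x³ − 37x² − 21x − 2.
Step 3: lead(−15x³ − 37x² − 21x − 2) ÷ lead(D) = −15x³ ÷ −3x² = 5x. Subtract (5x)·D = −15x³ − 40x² − 20x. Remainder: 3x² − x − 2.
Step 4: lead(3x² − x − 2) ÷ lead(D) = 3x² ÷ −3x² = −1. Subtract (−1)·D = 3x² + 8x + 4. Remainder: −9x − 6.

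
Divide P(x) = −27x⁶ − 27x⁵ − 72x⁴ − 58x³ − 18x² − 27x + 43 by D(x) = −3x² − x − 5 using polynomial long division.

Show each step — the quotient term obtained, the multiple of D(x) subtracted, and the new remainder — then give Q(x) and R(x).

Step 1: lead(−27x⁶ − 27x⁵ − 72x⁴ − 58x³ − 18x² − 27x + 43) ÷ lead(D) = −27x⁶ ÷ −3x² = 9x⁴. Subtract (9x⁴)·D = −27x⁶ − 9x⁵ − 45x⁴. Remainder: −18x⁵ − 27x⁴ − 58x³ − 18x² − 27x + 43.
Step 2: lead(−18x⁵ − 27x⁴ − 58x³ − 18x² − 27x + 43) ÷ lead(D) = −18x⁵ ÷ −3x² = 6x³. Subtract (6x³)·D = −18x⁵ − 6x⁴ − 30x³. Remainder: −21x⁴ − 28x³ − 18x² − 27x + 43.
Step 3: lead(−21x⁴ − 28x³ − 18x² − 27x + 43) ÷ lead(D) = −21x⁴ ÷ −3x² = 7x². Subtract (7x²)·D = −21x⁴ − 7x³ − 35x². Remainder: −21x³ + 17x² − 27x + 43.
Step 4: lead(−21x³ + 17x² − 27x + 43) ÷ lead(D) = −21x³ ÷ −3x² = 7x. Subtract (7x)·D = −21x³ − 7x² − 35x. Remainder: 24x² + 8x + 43.
Step 5: lead(24x² + 8x + 43) ÷ lead(D) = 24x² ÷ −3x² = −8. Subtract (−8)·D = 24x² + 8x + 40. Remainder: 3.

Q(x) = 9x⁴ + 6x³ + 7x² + 7x − 8; R(x) = 3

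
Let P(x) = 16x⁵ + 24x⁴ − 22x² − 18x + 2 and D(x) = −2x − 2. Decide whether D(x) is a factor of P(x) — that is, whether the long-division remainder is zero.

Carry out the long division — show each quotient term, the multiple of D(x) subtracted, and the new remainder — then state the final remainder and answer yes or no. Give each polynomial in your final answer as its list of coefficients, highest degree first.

Step 1: lead(16x⁵ + 24x⁴ − 22x² − 18x + 2) ÷ lead(D) = 16x⁵ ÷ −2x = −8x⁴. Subtract (−8x⁴)·D = 16x⁵ + 16x⁴. Remainder: 8x⁴ − 22x² − 18x + 2.
Step 2: lead(8x⁴ − 22x² − 18x + 2) ÷ lead(D) = 8x⁴ ÷ −2x = −4x³. Subtract (−4x³)·D = 8x⁴ + 8x³. Remainder: −8x³ − 22x² − 18x + 2.
Step 3: lead(−8x³ − 22x² − 18x + 2) ÷ lead(D) = −8x³ ÷ −2x = 4x². Subtract (4x²)·D = −8x³ − 8x². Remainder: −14x² − 18x + 2.
Step 4: lead(−14x² − 18x + 2) ÷ lead(D) = −14x² ÷ −2x = 7x. Subtract (7x)·D = −14x² − 14x. Remainder: −4x + 2.
Step 5: lead(−4x + 2) ÷ lead(D) = −4x ÷ −2x = 2. Subtract (2)·D = −4x − 4. Remainder: 6.

R = [6], so D(x) is not a factor of P(x). no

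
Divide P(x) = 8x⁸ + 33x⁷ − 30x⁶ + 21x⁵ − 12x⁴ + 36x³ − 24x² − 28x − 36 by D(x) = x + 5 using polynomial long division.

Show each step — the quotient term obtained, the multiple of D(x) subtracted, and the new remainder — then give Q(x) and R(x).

Step 1: lead(8x⁸ + 33x⁷ − 30x⁶ + 21x⁵ − 12x⁴ + 36x³ − 24x² − 28x − 36) ÷ lead(D) = 8x⁸ ÷ x = 8x⁷. Subtract (8x⁷)·D = 8x⁸ + 40x⁷. Remainder: −7x⁷ − 30x⁶ + 21x⁵ − 12x⁴ + 36x³ − 24x² − 28x − 36.
Step 2: lead(−7x⁷ − 30x⁶ + 21x⁵ − 12x⁴ + 36x³ − 24x² − 28x − 36) ÷ lead(D) = −7x⁷ ÷ x = −7x⁶. Subtract (−7x⁶)·D = −7x⁷ − 35x⁶. Remainder: 5x⁶ + 21x⁵ − 12x⁴ + 36x³ − 24x² − 28x − 36.
Step 3: lead(5x⁶ + 21x⁵ − 12x⁴ + 36x³ − 24x² − 28x − 36) ÷ lead(D) = 5x⁶ ÷ x = 5x⁵. Subtract (5x⁵)·D = 5x⁶ + 25x⁵. Remainder: −4x⁵ − 12x⁴ + 36x³ − 24x² − 28x − 36.
Step 4: lead(−4x⁵ − 12x⁴ + 36x³ − 24x² − 28x − 36) ÷ lead(D) = −4x⁵ ÷ x = −4x⁴. Subtract (−4x⁴)·D = −4x⁵ − 20x⁴. Remainder: 8x⁴ + 36x³ − 24x² − 28x − 36.
Step 5: lead(8x⁴ + 36x³ − 24x² − 28x − 36) ÷ lead(D) = 8x⁴ ÷ x = 8x³. Subtract (8x³)·D = 8x⁴ + 40x³. Remainder: −4x³ − 24x² − 28x − 36.
Step 6: lead(−4x³ − 24x² − 28x − 36) ÷ lead(D) = −4x³ ÷ x = −4x². Subtract (−4x²)·D = −4x³ − 20x². Remainder: −4x² − 28x − 36.
Step 7: lead(−4x² − 28x − 36) ÷ lead(D) = −4x² ÷ x = −4x. Subtract (−4x)·D = −4x² − 20x. Remainder: −8x − 36.
Step 8: lead(−8x − 36) ÷ lead(D) = −8x ÷ x = −8. Subtract (−8)·D = −8x − 40. Remainder: 4.

Q(x) = 8x⁷ − 7x⁶ + 5x⁵ − 4x⁴ + 8x³ − 4x² − 4x − 8; R(x) = 4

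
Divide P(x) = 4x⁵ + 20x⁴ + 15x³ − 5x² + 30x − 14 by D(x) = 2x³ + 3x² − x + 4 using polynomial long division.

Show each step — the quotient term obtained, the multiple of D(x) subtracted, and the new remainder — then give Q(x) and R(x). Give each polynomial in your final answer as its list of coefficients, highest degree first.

Step 1: lead(4x⁵ + 20x⁴ + 15x³ − 5x² + 30x − 14) ÷ lead(D) = 4x⁵ ÷ 2x³ = 2x². Subtract (2x²)·D = 4x⁵ + 6x⁴ − 2x³ + 8x². Remainder: 14x⁴ + 17x³ − 13x² + 30x − 14.
Step 2: lead(14x⁴ + 17x³ − 13x² + 30x − 14) ÷ lead(D) = 14x⁴ ÷ 2x³ = 7x. Subtract (7x)·D = 14x⁴ + 21x³ − 7x² + 28x. Remainder: −4x³ − 6x² + 2x − 14.
Step 3: lead(−4x³ − 6x² + 2x − 14) ÷ lead(D) = −4x³ ÷ 2x³ = −2. Subtract (−2)·D = −4x³ − 6x² + 2x − 8. Remainder: −6.

Q = [2, 7, -2]; R = [-6]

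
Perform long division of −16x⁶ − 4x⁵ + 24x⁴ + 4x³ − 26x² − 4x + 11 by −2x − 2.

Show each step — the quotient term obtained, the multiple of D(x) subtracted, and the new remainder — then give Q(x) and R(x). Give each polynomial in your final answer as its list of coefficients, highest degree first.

Step 1: lead(−16x⁶ − 4x⁵ + 24x⁴ + 4x³ − 26x² − 4x + 11) ÷ lead(D) = −16x⁶ ÷ −2x = 8x⁵. Subtract (8x⁵)·D = −16x⁶ − 16x⁵. Remainder: 12x⁵ + 24x⁴ + 4x³ − 26x² − 4x + 11.
Step 2: lead(12x⁵ + 24x⁴ + 4x³ − 26x² − 4x + 11) ÷ lead(D) = 12x⁵ ÷ −2x = −6x⁴. Subtract (−6x⁴)·D = 12x⁵ + 12x⁴. Remainder: 12x⁴ + 4x³ − 26x² − 4x + 11.
Step 3: lead(12x⁴ + 4x³ − 26x² − 4x + 11) ÷ lead(D) = 12x⁴ ÷ −2x = −6x³. Subtract (−6x³)·D = 12x⁴ + 12x³. Remainder: −8x³ − 26x² − 4x + 11.
Step 4: lead(−8x³ − 26x² − 4x + 11) ÷ lead(D) = −8x³ ÷ −2x = 4x². Subtract (4x²)·D = −8x³ − 8x². Remainder: −18x² − 4x + 11.
Step 5: lead(−18x² − 4x + 11) ÷ lead(D) = −18x² ÷ −2x = 9x. Subtract (9x)·D = −18x² − 18x. Remainder: 14x + 11.
Step 6: lead(14x + 11) ÷ lead(D) = 14x ÷ −2x = −7. Subtract (−7)·D = 14x + 14. Remainder: −3.

Q = [8, -6, -6, 4, 9, -7]; R = [-3]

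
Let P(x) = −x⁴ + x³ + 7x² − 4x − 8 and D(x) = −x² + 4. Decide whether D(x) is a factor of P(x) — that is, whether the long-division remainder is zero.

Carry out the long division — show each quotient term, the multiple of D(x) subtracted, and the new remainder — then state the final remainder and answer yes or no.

R(x) = 4, so D(x) is not a factor of P(x). no

Step 1: lead(−x⁴ + x³ + 7x² − 4x − 8) ÷ lead(D) = −x⁴ ÷ −x² = x². Subtract (x²)·D = −x⁴ + 4x². Remainder: x³ + 3x² − 4x − 8.
Step 2: lead(x³ + 3x² − 4x − 8) ÷ lead(D) = x³ ÷ −x² = −x. Subtract (−x)·D = x³ − 4x. Remainder: 3x² − 8.
Step 3: lead(3x² − 8) ÷ lead(D) = 3x² ÷ −x² = −3. Subtract (−3)·D = 3x² − 12. Remainder: 4.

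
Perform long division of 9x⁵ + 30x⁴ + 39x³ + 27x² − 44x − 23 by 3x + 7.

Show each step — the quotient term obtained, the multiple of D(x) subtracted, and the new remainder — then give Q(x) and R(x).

Step 1: lead(9x⁵ + 30x⁴ + 39x³ + 27x² − 44x − 23) ÷ lead(D) = 9x⁵ ÷ 3x = 3x⁴. Subtract (3x⁴)·D = 9x⁵ + 21x⁴. Remainder: 9x⁴ + 39x³ + 27x² − 44x − 23.
Step 2: lead(9x⁴ + 39x³ + 27x² − 44x − 23) ÷ lead(D) = 9x⁴ ÷ 3x = 3x³. Subtract (3x³)·D = 9x⁴ + 21x³. Remainder: 18x³ + 27x² − 44x − 23.
Step 3: lead(18x³ + 27x² − 44x − 23) ÷ lead(D) = 18x³ ÷ 3x = 6x². Subtract (6x²)·D = 18x³ + 42x². Remainder: −15x² − 44x − 23.
Step 4: lead(−15x² − 44x − 23) ÷ lead(D) = −15x² ÷ 3x = −5x. Subtract (−5x)·D = −15x² − 35x. Remainder: −9x − 23.
Step 5: lead(−9x − 23) ÷ lead(D) = −9x ÷ 3x = −3. Subtract (−3)·D = −9x − 21. Remainder: −2.

Q(x) = 3x⁴ + 3x³ + 6x² − 5x − 3; R(x) = −2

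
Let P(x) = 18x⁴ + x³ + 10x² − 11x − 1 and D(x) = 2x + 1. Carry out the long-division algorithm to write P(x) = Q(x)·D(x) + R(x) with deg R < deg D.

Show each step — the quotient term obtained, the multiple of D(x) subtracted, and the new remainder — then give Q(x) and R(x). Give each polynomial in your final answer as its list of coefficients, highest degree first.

Q = [9, -4, 7, -9]; R = [8]

Step 1: lead(18x⁴ + x³ + 10x² − 11x − 1) ÷ lead(D) = 18x⁴ ÷ 2x = 9x³. Subtract (9x³)·D = 18x⁴ + 9x³. Remainder: −8x³ + 10x² − 11x − 1.
Step 2: lead(−8x³ + 10x² − 11x − 1) ÷ lead(D) = −8x³ ÷ 2x = −4x². Subtract (−4x²)·D = −8x³ − 4x². Remainder: 14x² − 11x − 1.
Step 3: lead(14x² − 11x − 1) ÷ lead(D) = 14x² ÷ 2x = 7x. Subtract (7x)·D = 14x² + 7x. Remainder: −18x − 1.
Step 4: lead(−18x − 1) ÷ lead(D) = −18x ÷ 2x = −9. Subtract (−9)·D = −18x − 9. Remainder: 8.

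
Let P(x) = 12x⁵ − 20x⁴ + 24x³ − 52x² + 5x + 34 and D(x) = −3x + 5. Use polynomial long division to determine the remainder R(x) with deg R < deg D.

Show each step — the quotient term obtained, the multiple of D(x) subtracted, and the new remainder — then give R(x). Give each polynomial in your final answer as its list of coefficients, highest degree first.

R = [9]

Step 1: lead(12x⁵ − 20x⁴ + 24x³ − 52x² + 5x + 34) ÷ lead(D) = 12x⁵ ÷ −3x = −4x⁴. Subtract (−4x⁴)·D = 12x⁵ − 20x⁴. Remainder: 24x³ − 52x² + 5x + 34.
Step 2: lead(24x³ − 52x² + 5x + 34) ÷ lead(D) = 24x³ ÷ −3x = −8x². Subtract (−8x²)·D = 24x³ − 40x². Remainder: −12x² + 5x + 34.
Step 3: lead(−12x² + 5x + 34) ÷ lead(D) = −12x² ÷ −3x = 4x. Subtract (4x)·D = −12x² + 20x. Remainder: −15x + 34.
Step 4: lead(−15x + 34) ÷ lead(D) = −15x ÷ −3x = 5. Subtract (5)·D = −15x + 25. Remainder: 9.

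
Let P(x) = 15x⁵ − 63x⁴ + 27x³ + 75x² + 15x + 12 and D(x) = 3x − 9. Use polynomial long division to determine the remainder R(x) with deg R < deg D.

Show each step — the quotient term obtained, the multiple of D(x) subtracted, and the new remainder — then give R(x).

R(x) = 3

Step 1: lead(15x⁵ − 63x⁴ + 27x³ + 75x² + 15x + 12) ÷ lead(D) = 15x⁵ ÷ 3x = 5x⁴. Subtract (5x⁴)·D = 15x⁵ − 45x⁴. Remainder: −18x⁴ + 27x³ + 75x² + 15x + 12.
Step 2: lead(−18x⁴ + 27x³ + 75x² + 15x + 12) ÷ lead(D) = −18x⁴ ÷ 3x = −6x³. Subtract (−6x³)·D = −18x⁴ + 54x³. Remainder: −27x³ + 75x² + 15x + 12.
Step 3: lead(−27x³ + 75x² + 15x + 12) ÷ lead(D) = −27x³ ÷ 3x = −9x². Subtract (−9x²)·D = −27x³ + 81x². Remainder: −6x² + 15x + 12.
Step 4: lead(−6x² + 15x + 12) ÷ lead(D) = −6x² ÷ 3x = −2x. Subtract (−2x)·D = −6x² + 18x. Remainder: −3x + 12.
Step 5: lead(−3x + 12) ÷ lead(D) = −3x ÷ 3x = −1. Subtract (−1)·D = −3x + 9. Remainder: 3.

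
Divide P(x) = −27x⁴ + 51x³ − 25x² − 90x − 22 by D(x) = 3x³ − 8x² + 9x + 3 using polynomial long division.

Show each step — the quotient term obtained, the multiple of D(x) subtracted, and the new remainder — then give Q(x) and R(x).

Step 1: lead(−27x⁴ + 51x³ − 25x² − 90x − 22) ÷ lead(D) = −27x⁴ ÷ 3x³ = −9x. Subtract (−9x)·D = −27x⁴ + 72x³ − 81x² − 27x. Remainder: −21x³ + 56x² − 63x − 22.
Step 2: lead(−21x³ + 56x² − 63x − 22) ÷ lead(D) = −21x³ ÷ 3x³ = −7. Subtract (−7)·D = −21x³ + 56x² − 63x − 21. Remainder: −1.

Q(x) = −9x − 7; R(x) = −1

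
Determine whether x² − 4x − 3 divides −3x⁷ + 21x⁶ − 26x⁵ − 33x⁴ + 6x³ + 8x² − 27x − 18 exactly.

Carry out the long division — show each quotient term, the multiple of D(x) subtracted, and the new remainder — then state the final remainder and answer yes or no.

R(x) = 0, so D(x) is a factor of P(x). yes

Step 1: lead(−3x⁷ + 21x⁶ − 26x⁵ − 33x⁴ + 6x³ + 8x² − 27x − 18) ÷ lead(D) = −3x⁷ ÷ x² = −3x⁵. Subtract (−3x⁵)·D = −3x⁷ + 12x⁶ + 9x⁵. Remainder: 9x⁶ − 35x⁵ − 33x⁴ + 6x³ + 8x² − 27x − 18.
Step 2: lead(9x⁶ − 35x⁵ − 33x⁴ + 6x³ + 8x² − 27x − 18) ÷ lead(D) = 9x⁶ ÷ x² = 9x⁴. Subtract (9x⁴)·D = 9x⁶ − 36x⁵ − 27x⁴. Remainder: x⁵ − 6x⁴ + 6x³ + 8x² − 27x − 18.
Step 3: lead(x⁵ − 6x⁴ + 6x³ + 8x² − 27x − 18) ÷ lead(D) = x⁵ ÷ x² = x³. Subtract (x³)·D = x⁵ − 4x⁴ − 3x³. Remainder: −2x⁴ + 9x³ + 8x² − 27x − 18.
Step 4: lead(−2x⁴ + 9x³ + 8x² − 27x − 18) ÷ lead(D) = −2x⁴ ÷ x² = −2x². Subtract (−2x²)·D = −2x⁴ + 8x³ + 6x². Remainder: x³ + 2x² − 27x − 18.
Step 5: lead(x³ + 2x² − 27x − 18) ÷ lead(D) = x³ ÷ x² = x. Subtract (x)·D = x³ − 4x² − 3x. Remainder: 6x² − 24x − 18.
Step 6: lead(6x² − 24x − 18) ÷ lead(D) = 6x² ÷ x² = 6. Subtract (6)·D = 6x² − 24x − 18. Remainder: 0.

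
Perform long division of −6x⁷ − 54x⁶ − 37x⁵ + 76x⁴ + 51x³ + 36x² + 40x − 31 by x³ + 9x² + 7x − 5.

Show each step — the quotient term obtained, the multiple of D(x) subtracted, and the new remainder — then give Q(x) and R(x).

Q(x) = −6x⁴ + 5x² + x + 7; R(x) = −9x² − 4x + 4

Step 1: lead(−6x⁷ − 54x⁶ − 37x⁵ + 76x⁴ + 51x³ + 36x² + 40x − 31) ÷ lead(D) = −6x⁷ ÷ x³ = −6x⁴. Subtract (−6x⁴)·D = −6x⁷ − 54x⁶ − 42x⁵ + 30x⁴. Remainder: 5x⁵ + 46x⁴ + 51x³ + 36x² + 40x − 31.
Step 2: lead(5x⁵ + 46x⁴ + 51x³ + 36x² + 40x − 31) ÷ lead(D) = 5x⁵ ÷ x³ = 5x². Subtract (5x²)·D = 5x⁵ + 45x⁴ + 35x³ − 25x². Remainder: x⁴ + 16x³ + 61x² + 40x − 31.
Step 3: lead(x⁴ + 16x³ + 61x² + 40x − 31) ÷ lead(D) = x⁴ ÷ x³ = x. Subtract (x)·D = x⁴ + 9x³ + 7x² − 5x. Remainder: 7x³ + 54x² + 45x − 31.
Step 4: lead(7x³ + 54x² + 45x − 31) ÷ lead(D) = 7x³ ÷ x³ = 7. Subtract (7)·D = 7x³ + 63x² + 49x − 35. Remainder: −9x² − 4x + 4.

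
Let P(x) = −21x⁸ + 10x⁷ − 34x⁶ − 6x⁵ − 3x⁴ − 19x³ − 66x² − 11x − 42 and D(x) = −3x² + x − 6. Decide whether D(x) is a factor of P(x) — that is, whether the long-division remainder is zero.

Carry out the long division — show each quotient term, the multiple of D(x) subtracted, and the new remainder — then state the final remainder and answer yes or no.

R(x) = 0, so D(x) is a factor of P(x). yes

Step 1: lead(−21x⁸ + 10x⁷ − 34x⁶ − 6x⁵ − 3x⁴ − 19x³ − 66x² − 11x − 42) ÷ lead(D) = −21x⁸ ÷ −3x² = 7x⁶. Subtract (7x⁶)·D = −21x⁸ + 7x⁷ − 42x⁶. Remainder: 3x⁷ + 8x⁶ − 6x⁵ − 3x⁴ − 19x³ − 66x² − 11x − 42.
Step 2: lead(3x⁷ + 8x⁶ − 6x⁵ − 3x⁴ − 19x³ − 66x² − 11x − 42) ÷ lead(D) = 3x⁷ ÷ −3x² = −x⁵. Subtract (−x⁵)·D = 3x⁷ − x⁶ + 6x⁵. Remainder: 9x⁶ − 12x⁵ − 3x⁴ − 19x³ − 66x² − 11x − 42.
Step 3: lead(9x⁶ − 12x⁵ − 3x⁴ − 19x³ − 66x² − 11x − 42) ÷ lead(D) = 9x⁶ ÷ −3x² = −3x⁴. Subtract (−3x⁴)·D = 9x⁶ − 3x⁵ + 18x⁴. Remainder: −9x⁵ − 21x⁴ − 19x³ − 66x² − 11x − 42.
Step 4: lead(−9x⁵ − 21x⁴ − 19x³ − 66x² − 11x − 42) ÷ lead(D) = −9x⁵ ÷ −3x² = 3x³. Subtract (3x³)·D = −9x⁵ + 3x⁴ − 18x³. Remainder: −24x⁴ − x³ − 66x² − 11x − 42.
Step 5: lead(−24x⁴ − x³ − 66x² − 11x − 42) ÷ lead(D) = −24x⁴ ÷ −3x² = 8x². Subtract (8x²)·D = −24x⁴ + 8x³ − 48x². Remainder: −9x³ − 18x² − 11x − 42.
Step 6: lead(−9x³ − 18x² − 11x − 42) ÷ lead(D) = −9x³ ÷ −3x² = 3x. Subtract (3x)·D = −9x³ + 3x² − 18x. Remainder: −21x² + 7x − 42.
Step 7: lead(−21x² + 7x − 42) ÷ lead(D) = −21x² ÷ −3x² = 7. Subtract (7)·D = −21x² + 7x − 42. Remainder: 0.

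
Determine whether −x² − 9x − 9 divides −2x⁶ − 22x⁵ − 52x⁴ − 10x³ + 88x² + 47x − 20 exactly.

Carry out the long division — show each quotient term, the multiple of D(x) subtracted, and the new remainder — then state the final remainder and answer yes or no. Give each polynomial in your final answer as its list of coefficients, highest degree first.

R = [-7, -2], so D(x) is not a factor of P(x). no

Step 1: lead(−2x⁶ − 22x⁵ − 52x⁴ − 10x³ + 88x² + 47x − 20) ÷ lead(D) = −2x⁶ ÷ −x² = 2x⁴. Subtract (2x⁴)·D = −2x⁶ − 18x⁵ − 18x⁴. Remainder: −4x⁵ − 34x⁴ − 10x³ + 88x² + 47x − 20.
Step 2: lead(−4x⁵ − 34x⁴ − 10x³ + 88x² + 47x − 20) ÷ lead(D) = −4x⁵ ÷ −x² = 4x³. Subtract (4x³)·D = −4x⁵ − 36x⁴ − 36x³. Remainder: 2x⁴ + 26x³ + 88x² + 47x − 20.
Step 3: lead(2x⁴ + 26x³ + 88x² + 47x − 20) ÷ lead(D) = 2x⁴ ÷ −x² = −2x². Subtract (−2x²)·D = 2x⁴ + 18x³ + 18x². Remainder: 8x³ + 70x² + 47x − 20.
Step 4: lead(8x³ + 70x² + 47x − 20) ÷ lead(D) = 8x³ ÷ −x² = −8x. Subtract (−8x)·D = 8x³ + 72x² + 72x. Remainder: −2x² − 25x − 20.
Step 5: lead(−2x² − 25x − 20) ÷ lead(D) = −2x² ÷ −x² = 2. Subtract (2)·D = −2x² − 18x − 18. Remainder: −7x − 2.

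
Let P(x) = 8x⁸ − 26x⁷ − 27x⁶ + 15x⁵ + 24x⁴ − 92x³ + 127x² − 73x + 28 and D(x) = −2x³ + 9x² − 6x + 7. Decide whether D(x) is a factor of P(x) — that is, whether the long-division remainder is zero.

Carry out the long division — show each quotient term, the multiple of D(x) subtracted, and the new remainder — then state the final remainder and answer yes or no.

R(x) = 0, so D(x) is a factor of P(x). yes

Step 1: lead(8x⁸ − 26x⁷ − 27x⁶ + 15x⁵ + 24x⁴ − 92x³ + 127x² − 73x + 28) ÷ lead(D) = 8x⁸ ÷ −2x³ = −4x⁵. Subtract (−4x⁵)·D = 8x⁸ − 36x⁷ + 24x⁶ − 28x⁵. Remainder: 10x⁷ − 51x⁶ + 43x⁵ + 24x⁴ − 92x³ + 127x² − 73x + 28.
Step 2: lead(10x⁷ − 51x⁶ + 43x⁵ + 24x⁴ − 92x³ + 127x² − 73x + 28) ÷ lead(D) = 10x⁷ ÷ −2x³ = −5x⁴. Subtract (−5x⁴)·D = 10x⁷ − 45x⁶ + 30x⁵ − 35x⁴. Remainder: −6x⁶ + 13x⁵ + 59x⁴ − 92x³ + 127x² − 73x + 28.
Step 3: lead(−6x⁶ + 13x⁵ + 59x⁴ − 92x³ + 127x² − 73x + 28) ÷ lead(D) = −6x⁶ ÷ −2x³ = 3x³. Subtract (3x³)·D = −6x⁶ + 27x⁵ − 18x⁴ + 21x³. Remainder: −14x⁵ + 77x⁴ − 113x³ + 127x² − 73x + 28.
Step 4: lead(−14x⁵ + 77x⁴ − 113x³ + 127x² − 73x + 28) ÷ lead(D) = −14x⁵ ÷ −2x³ = 7x². Subtract (7x²)·D = −14x⁵ + 63x⁴ − 42x³ + 49x². Remainder: 14x⁴ − 71x³ + 78x² − 73x + 28.
Step 5: lead(14x⁴ − 71x³ + 78x² − 73x + 28) ÷ lead(D) = 14x⁴ ÷ −2x³ = −7x. Subtract (−7x)·D = 14x⁴ − 63x³ + 42x² − 49x. Remainder: −8x³ + 36x² − 24x + 28.
Step 6: lead(−8x³ + 36x² − 24x + 28) ÷ lead(D) = −8x³ ÷ −2x³ = 4. Subtract (4)·D = −8x³ + 36x² − 24x + 28. Remainder: 0.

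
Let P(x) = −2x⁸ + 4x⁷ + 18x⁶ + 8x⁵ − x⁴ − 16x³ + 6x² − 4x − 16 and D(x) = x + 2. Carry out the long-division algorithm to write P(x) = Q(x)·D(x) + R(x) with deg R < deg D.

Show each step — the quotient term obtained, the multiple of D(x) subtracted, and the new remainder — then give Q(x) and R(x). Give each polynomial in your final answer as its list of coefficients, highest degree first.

Q = [-2, 8, 2, 4, -9, 2, 2, -8]; R = [0]

Step 1: lead(−2x⁸ + 4x⁷ + 18x⁶ + 8x⁵ − x⁴ − 16x³ + 6x² − 4x − 16) ÷ lead(D) = −2x⁸ ÷ x = −2x⁷. Subtract (−2x⁷)·D = −2x⁸ − 4x⁷. Remainder: 8x⁷ + 18x⁶ + 8x⁵ − x⁴ − 16x³ + 6x² − 4x − 16.
Step 2: lead(8x⁷ + 18x⁶ + 8x⁵ − x⁴ − 16x³ + 6x² − 4x − 16) ÷ lead(D) = 8x⁷ ÷ x = 8x⁶. Subtract (8x⁶)·D = 8x⁷ + 16x⁶. Remainder: 2x⁶ + 8x⁵ − x⁴ − 16x³ + 6x² − 4x − 16.
Step 3: lead(2x⁶ + 8x⁵ − x⁴ − 16x³ + 6x² − 4x − 16) ÷ lead(D) = 2x⁶ ÷ x = 2x⁵. Subtract (2x⁵)·D = 2x⁶ + 4x⁵. Remainder: 4x⁵ − x⁴ − 16x³ + 6x² − 4x − 16.
Step 4: lead(4x⁵ − x⁴ − 16x³ + 6x² − 4x − 16) ÷ lead(D) = 4x⁵ ÷ x = 4x⁴. Subtract (4x⁴)·D = 4x⁵ + 8x⁴. Remainder: −9x⁴ − 16x³ + 6x² − 4x − 16.
Step 5: lead(−9x⁴ − 16x³ + 6x² − 4x − 16) ÷ lead(D) = −9x⁴ ÷ x = −9x³. Subtract (−9x³)·D = −9x⁴ − 18x³. Remainder: 2x³ + 6x² − 4x − 16.
Step 6: lead(2x³ + 6x² − 4x − 16) ÷ lead(D) = 2x³ ÷ x = 2x². Subtract (2x²)·D = 2x³ + 4x². Remainder: 2x² − 4x − 16.
Step 7: lead(2x² − 4x − 16) ÷ lead(D) = 2x² ÷ x = 2x. Subtract (2x)·D = 2x² + 4x. Remainder: −8x − 16.
Step 8: lead(−8x − 16) ÷ lead(D) = −8x ÷ x = −8. Subtract (−8)·D = −8x − 16. Remainder: 0.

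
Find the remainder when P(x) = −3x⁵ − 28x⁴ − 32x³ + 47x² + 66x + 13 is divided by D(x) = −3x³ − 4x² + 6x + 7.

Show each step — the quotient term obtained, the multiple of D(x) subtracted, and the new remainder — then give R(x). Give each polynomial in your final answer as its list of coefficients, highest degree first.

R = [-2, -1]

Step 1: lead(−3x⁵ − 28x⁴ − 32x³ + 47x² + 66x + 13) ÷ lead(D) = −3x⁵ ÷ −3x³ = x². Subtract (x²)·D = −3x⁵ − 4x⁴ + 6x³ + 7x². Remainder: −24x⁴ − 38x³ + 40x² + 66x + 13.
Step 2: lead(−24x⁴ − 38x³ + 40x² + 66x + 13) ÷ lead(D) = −24x⁴ ÷ −3x³ = 8x. Subtract (8x)·D = −24x⁴ − 32x³ + 48x² + 56x. Remainder: −6x³ − 8x² + 10x + 13.
Step 3: lead(−6x³ − 8x² + 10x + 13) ÷ lead(D) = −6x³ ÷ −3x³ = 2. Subtract (2)·D = −6x³ − 8x² + 12x + 14. Remainder: −2x − 1.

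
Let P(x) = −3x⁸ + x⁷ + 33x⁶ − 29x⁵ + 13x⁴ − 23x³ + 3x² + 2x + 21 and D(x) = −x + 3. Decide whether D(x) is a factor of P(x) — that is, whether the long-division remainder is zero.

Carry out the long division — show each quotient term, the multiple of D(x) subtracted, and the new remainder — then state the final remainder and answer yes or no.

Step 1: lead(−3x⁸ + x⁷ + 33x⁶ − 29x⁵ + 13x⁴ − 23x³ + 3x² + 2x + 21) ÷ lead(D) = −3x⁸ ÷ −x = 3x⁷. Subtract (3x⁷)·D = −3x⁸ + 9x⁷. Remainder: −8x⁷ + 33x⁶ − 29x⁵ + 13x⁴ − 23x³ + 3x² + 2x + 21.
Step 2: lead(−8x⁷ + 33x⁶ − 29x⁵ + 13x⁴ − 23x³ + 3x² + 2x + 21) ÷ lead(D) = −8x⁷ ÷ −x = 8x⁶. Subtract (8x⁶)·D = −8x⁷ + 24x⁶. Remainder: 9x⁶ − 29x⁵ + 13x⁴ − 23x³ + 3x² + 2x + 21.
Step 3: lead(9x⁶ − 29x⁵ + 13x⁴ − 23x³ + 3x² + 2x + 21) ÷ lead(D) = 9x⁶ ÷ −x = −9x⁵. Subtract (−9x⁵)·D = 9x⁶ − 27x⁵. Remainder: −2x⁵ + 13x⁴ − 23x³ + 3x² + 2x + 21.
Step 4: lead(−2x⁵ + 13x⁴ − 23x³ + 3x² + 2x + 21) ÷ lead(D) = −2x⁵ ÷ −x = 2x⁴. Subtract (2x⁴)·D = −2x⁵ + 6x⁴. Remainder: 7x⁴ − 23x³ + 3x² + 2x + 21.
Step 5: lead(7x⁴ − 23x³ + 3x² + 2x + 21) ÷ lead(D) = 7x⁴ ÷ −x = −7x³. Subtract (−7x³)·D = 7x⁴ − 21x³. Remainder: −2x³ + 3x² + 2x + 21.
Step 6: lead(−2x³ + 3x² + 2x + 21) ÷ lead(D) = −2x³ ÷ −x = 2x². Subtract (2x²)·D = −2x³ + 6x². Remainder: −3x² + 2x + 21.
Step 7: lead(−3x² + 2x + 21) ÷ lead(D) = −3x² ÷ −x = 3x. Subtract (3x)·D = −3x² + 9x. Remainder: −7x + 21.
Step 8: lead(−7x + 21) ÷ lead(D) = −7x ÷ −x = 7. Subtract (7)·D = −7x + 21. Remainder: 0.

R(x) = 0, so D(x) is a factor of P(x). yes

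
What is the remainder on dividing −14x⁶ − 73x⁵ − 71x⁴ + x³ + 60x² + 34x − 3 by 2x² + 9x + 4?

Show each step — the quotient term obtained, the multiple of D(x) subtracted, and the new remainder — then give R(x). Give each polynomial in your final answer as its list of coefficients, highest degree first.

Step 1: lead(−14x⁶ − 73x⁵ − 71x⁴ + x³ + 60x² + 34x − 3) ÷ lead(D) = −14x⁶ ÷ 2x² = −7x⁴. Subtract (−7x⁴)·D = −14x⁶ − 63x⁵ − 28x⁴. Remainder: −10x⁵ − 43x⁴ + x³ + 60x² + 34x − 3.
Step 2: lead(−10x⁵ − 43x⁴ + x³ + 60x² + 34x − 3) ÷ lead(D) = −10x⁵ ÷ 2x² = −5x³. Subtract (−5x³)·D = −10x⁵ − 45x⁴ − 20x³. Remainder: 2x⁴ + 21x³ + 60x² + 34x − 3.
Step 3: lead(2x⁴ + 21x³ + 60x² + 34x − 3) ÷ lead(D) = 2x⁴ ÷ 2x² = x². Subtract (x²)·D = 2x⁴ + 9x³ + 4x². Remainder: 12x³ + 56x² + 34x − 3.
Step 4: lead(12x³ + 56x² + 34x − 3) ÷ lead(D) = 12x³ ÷ 2x² = 6x. Subtract (6x)·D = 12x³ + 54x² + 24x. Remainder: 2x² + 10x − 3.
Step 5: lead(2x² + 10x − 3) ÷ lead(D) = 2x² ÷ 2x² = 1. Subtract (1)·D = 2x² + 9x + 4. Remainder: x − 7.

R = [1, -7]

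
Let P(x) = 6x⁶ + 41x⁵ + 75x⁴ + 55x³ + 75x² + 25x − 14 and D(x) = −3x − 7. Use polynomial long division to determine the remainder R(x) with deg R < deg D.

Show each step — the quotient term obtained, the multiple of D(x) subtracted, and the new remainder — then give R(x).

Step 1: lead(6x⁶ + 41x⁵ + 75x⁴ + 55x³ + 75x² + 25x − 14) ÷ lead(D) = 6x⁶ ÷ −3x = −2x⁵. Subtract (−2x⁵)·D = 6x⁶ + 14x⁵. Remainder: 27x⁵ + 75x⁴ + 55x³ + 75x² + 25x − 14.
Step 2: lead(27x⁵ + 75x⁴ + 55x³ + 75x² + 25x − 14) ÷ lead(D) = 27x⁵ ÷ −3x = −9x⁴. Subtract (−9x⁴)·D = 27x⁵ + 63x⁴. Remainder: 12x⁴ + 55x³ + 75x² + 25x − 14.
Step 3: lead(12x⁴ + 55x³ + 75x² + 25x − 14) ÷ lead(D) = 12x⁴ ÷ −3x = −4x³. Subtract (−4x³)·D = 12x⁴ + 28x³. Remainder: 27x³ + 75x² + 25x − 14.
Step 4: lead(27x³ + 75x² + 25x − 14) ÷ lead(D) = 27x³ ÷ −3x = −9x². Subtract (−9x²)·D = 27x³ + 63x². Remainder: 12x² + 25x − 14.
Step 5: lead(12x² + 25x − 14) ÷ lead(D) = 12x² ÷ −3x = −4x. Subtract (−4x)·D = 12x² + 28x. Remainder: −3x − 14.
Step 6: lead(−3x − 14) ÷ lead(D) = −3x ÷ −3x = 1. Subtract (1)·D = −3x − 7. Remainder: −7.

R(x) = −7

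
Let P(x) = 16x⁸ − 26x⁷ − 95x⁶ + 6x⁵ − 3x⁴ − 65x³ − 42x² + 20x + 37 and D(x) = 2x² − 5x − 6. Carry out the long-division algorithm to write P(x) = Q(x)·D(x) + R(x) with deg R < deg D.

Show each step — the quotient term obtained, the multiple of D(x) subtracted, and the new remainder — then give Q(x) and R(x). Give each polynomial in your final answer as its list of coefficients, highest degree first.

Q = [8, 7, -6, 9, 3, 2, -7]; R = [-3, -5]

Step 1: lead(16x⁸ − 26x⁷ − 95x⁶ + 6x⁵ − 3x⁴ − 65x³ − 42x² + 20x + 37) ÷ lead(D) = 16x⁸ ÷ 2x² = 8x⁶. Subtract (8x⁶)·D = 16x⁸ − 40x⁷ − 48x⁶. Remainder: 14x⁷ − 47x⁶ + 6x⁵ − 3x⁴ − 65x³ − 42x² + 20x + 37.
Step 2: lead(14x⁷ − 47x⁶ + 6x⁵ − 3x⁴ − 65x³ − 42x² + 20x + 37) ÷ lead(D) = 14x⁷ ÷ 2x² = 7x⁵. Subtract (7x⁵)·D = 14x⁷ − 35x⁶ − 42x⁵. Remainder: −12x⁶ + 48x⁵ − 3x⁴ − 65x³ − 42x² + 20x + 37.
Step 3: lead(−12x⁶ + 48x⁵ − 3x⁴ − 65x³ − 42x² + 20x + 37) ÷ lead(D) = −12x⁶ ÷ 2x² = −6x⁴. Subtract (−6x⁴)·D = −12x⁶ + 30x⁵ + 36x⁴. Remainder: 18x⁵ − 39x⁴ − 65x³ − 42x² + 20x + 37.
Step 4: lead(18x⁵ − 39x⁴ − 65x³ − 42x² + 20x + 37) ÷ lead(D) = 18x⁵ ÷ 2x² = 9x³. Subtract (9x³)·D = 18x⁵ − 45x⁴ − 54x³. Remainder: 6x⁴ − 11x³ − 42x² + 20x + 37.
Step 5: lead(6x⁴ − 11x³ − 42x² + 20x + 37) ÷ lead(D) = 6x⁴ ÷ 2x² = 3x². Subtract (3x²)·D = 6x⁴ − 15x³ − 18x². Remainder: 4x³ − 24x² + 20x + 37.
Step 6: lead(4x³ − 24x² + 20x + 37) ÷ lead(D) = 4x³ ÷ 2x² = 2x. Subtract (2x)·D = 4x³ − 10x² − 12x. Remainder: −14x² + 32x + 37.
Step 7: lead(−14x² + 32x + 37) ÷ lead(D) = −14x² ÷ 2x² = −7. Subtract (−7)·D = −14x² + 35x + 42. Remainder: −3x − 5.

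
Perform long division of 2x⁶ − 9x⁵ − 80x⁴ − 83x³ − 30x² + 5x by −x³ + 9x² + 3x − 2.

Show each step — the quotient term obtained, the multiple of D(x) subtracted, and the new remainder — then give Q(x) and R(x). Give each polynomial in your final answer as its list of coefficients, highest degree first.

Q = [-2, -9, -7, -3]; R = [-6]

Step 1: lead(2x⁶ − 9x⁵ − 80x⁴ − 83x³ − 30x² + 5x) ÷ lead(D) = 2x⁶ ÷ −x³ = −2x³. Subtract (−2x³)·D = 2x⁶ − 18x⁵ − 6x⁴ + 4x³. Remainder: 9x⁵ − 74x⁴ − 87x³ − 30x² + 5x.
Step 2: lead(9x⁵ − 74x⁴ − 87x³ − 30x² + 5x) ÷ lead(D) = 9x⁵ ÷ −x³ = −9x². Subtract (−9x²)·D = 9x⁵ − 81x⁴ − 27x³ + 18x². Remainder: 7x⁴ − 60x³ − 48x² + 5x.
Step 3: lead(7x⁴ − 60x³ − 48x² + 5x) ÷ lead(D) = 7x⁴ ÷ −x³ = −7x. Subtract (−7x)·D = 7x⁴ − 63x³ − 21x² + 14x. Remainder: 3x³ − 27x² − 9x.
Step 4: lead(3x³ − 27x² − 9x) ÷ lead(D) = 3x³ ÷ −x³ = −3. Subtract (−3)·D = 3x³ − 27x² − 9x + 6. Remainder: −6.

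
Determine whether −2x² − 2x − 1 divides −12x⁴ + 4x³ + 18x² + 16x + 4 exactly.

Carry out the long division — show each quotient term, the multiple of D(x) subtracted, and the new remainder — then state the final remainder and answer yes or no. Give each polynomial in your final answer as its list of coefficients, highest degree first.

R = [0], so D(x) is a factor of P(x). yes

Step 1: lead(−12x⁴ + 4x³ + 18x² + 16x + 4) ÷ lead(D) = −12x⁴ ÷ −2x² = 6x². Subtract (6x²)·D = −12x⁴ − 12x³ − 6x². Remainder: 16x³ + 24x² + 16x + 4.
Step 2: lead(16x³ + 24x² + 16x + 4) ÷ lead(D) = 16x³ ÷ −2x² = −8x. Subtract (−8x)·D = 16x³ + 16x² + 8x. Remainder: 8x² + 8x + 4.
Step 3: lead(8x² + 8x + 4) ÷ lead(D) = 8x² ÷ −2x² = −4. Subtract (−4)·D = 8x² + 8x + 4. Remainder: 0.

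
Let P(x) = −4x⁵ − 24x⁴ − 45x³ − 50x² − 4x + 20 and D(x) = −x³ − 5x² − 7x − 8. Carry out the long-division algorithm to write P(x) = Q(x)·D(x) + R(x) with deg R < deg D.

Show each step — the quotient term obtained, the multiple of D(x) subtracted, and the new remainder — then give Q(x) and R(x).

Q(x) = 4x² + 4x − 3; R(x) = −5x² + 7x − 4

Step 1: lead(−4x⁵ − 24x⁴ − 45x³ − 50x² − 4x + 20) ÷ lead(D) = −4x⁵ ÷ −x³ = 4x². Subtract (4x²)·D = −4x⁵ − 20x⁴ − 28x³ − 32x². Remainder: −4x⁴ − 17x³ − 18x² − 4x + 20.
Step 2: lead(−4x⁴ − 17x³ − 18x² − 4x + 20) ÷ lead(D) = −4x⁴ ÷ −x³ = 4x. Subtract (4x)·D = −4x⁴ − 20x³ − 28x² − 32x. Remainder: 3x³ + 10x² + 28x + 20.
Step 3: lead(3x³ + 10x² + 28x + 20) ÷ lead(D) = 3x³ ÷ −x³ = −3. Subtract (−3)·D = 3x³ + 15x² + 21x + 24. Remainder: −5x² + 7x − 4.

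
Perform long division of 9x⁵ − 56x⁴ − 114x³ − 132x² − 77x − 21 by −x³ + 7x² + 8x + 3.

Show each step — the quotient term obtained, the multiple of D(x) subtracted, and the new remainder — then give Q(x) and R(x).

Step 1: lead(9x⁵ − 56x⁴ − 114x³ − 132x² − 77x − 21) ÷ lead(D) = 9x⁵ ÷ −x³ = −9x². Subtract (−9x²)·D = 9x⁵ − 63x⁴ − 72x³ − 27x². Remainder: 7x⁴ − 42x³ − 105x² − 77x − 21.
Step 2: lead(7x⁴ − 42x³ − 105x² − 77x − 21) ÷ lead(D) = 7x⁴ ÷ −x³ = −7x. Subtract (−7x)·D = 7x⁴ − 49x³ − 56x² − 21x. Remainder: 7x³ − 49x² − 56x − 21.
Step 3: lead(7x³ − 49x² − 56x − 21) ÷ lead(D) = 7x³ ÷ −x³ = −7. Subtract (−7)·D = 7x³ − 49x² − 56x − 21. Remainder: 0.

Q(x) = −9x² − 7x − 7; R(x) = 0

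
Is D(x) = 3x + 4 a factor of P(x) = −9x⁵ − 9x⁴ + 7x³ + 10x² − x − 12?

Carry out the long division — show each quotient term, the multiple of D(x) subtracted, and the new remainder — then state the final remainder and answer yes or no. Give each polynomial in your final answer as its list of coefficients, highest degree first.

R = [0], so D(x) is a factor of P(x). yes

Step 1: lead(−9x⁵ − 9x⁴ + 7x³ + 10x² − x − 12) ÷ lead(D) = −9x⁵ ÷ 3x = −3x⁴. Subtract (−3x⁴)·D = −9x⁵ − 12x⁴. Remainder: 3x⁴ + 7x³ + 10x² − x − 12.
Step 2: lead(3x⁴ + 7x³ + 10x² − x − 12) ÷ lead(D) = 3x⁴ ÷ 3x = x³. Subtract (x³)·D = 3x⁴ + 4x³. Remainder: 3x³ + 10x² − x − 12.
Step 3: lead(3x³ + 10x² − x − 12) ÷ lead(D) = 3x³ ÷ 3x = x². Subtract (x²)·D = 3x³ + 4x². Remainder: 6x² − x − 12.
Step 4: lead(6x² − x − 12) ÷ lead(D) = 6x² ÷ 3x = 2x. Subtract (2x)·D = 6x² + 8x. Remainder: −9x − 12.
Step 5: lead(−9x − 12) ÷ lead(D) = −9x ÷ 3x = −3. Subtract (−3)·D = −9x − 12. Remainder: 0.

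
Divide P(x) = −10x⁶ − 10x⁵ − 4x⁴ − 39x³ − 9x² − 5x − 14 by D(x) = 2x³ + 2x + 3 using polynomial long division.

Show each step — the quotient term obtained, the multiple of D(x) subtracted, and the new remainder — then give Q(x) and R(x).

Step 1: lead(−10x⁶ − 10x⁵ − 4x⁴ − 39x³ − 9x² − 5x − 14) ÷ lead(D) = −10x⁶ ÷ 2x³ = −5x³. Subtract (−5x³)·D = −10x⁶ − 10x⁴ − 15x³. Remainder: −10x⁵ + 6x⁴ − 24x³ − 9x² − 5x − 14.
Step 2: lead(−10x⁵ + 6x⁴ − 24x³ − 9x² − 5x − 14) ÷ lead(D) = −10x⁵ ÷ 2x³ = −5x². Subtract (−5x²)·D = −10x⁵ − 10x³ − 15x². Remainder: 6x⁴ − 14x³ + 6x² − 5x − 14.
Step 3: lead(6x⁴ − 14x³ + 6x² − 5x − 14) ÷ lead(D) = 6x⁴ ÷ 2x³ = 3x. Subtract (3x)·D = 6x⁴ + 6x² + 9x. Remainder: −14x³ − 14x − 14.
Step 4: lead(−14x³ − 14x − 14) ÷ lead(D) = −14x³ ÷ 2x³ = −7. Subtract (−7)·D = −14x³ − 14x − 21. Remainder: 7.

Q(x) = −5x³ − 5x² + 3x − 7; R(x) = 7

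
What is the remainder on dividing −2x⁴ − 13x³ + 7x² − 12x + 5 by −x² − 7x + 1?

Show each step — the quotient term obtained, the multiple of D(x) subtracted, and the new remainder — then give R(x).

Step 1: lead(−2x⁴ − 13x³ + 7x² − 12x + 5) ÷ lead(D) = −2x⁴ ÷ −x² = 2x². Subtract (2x²)·D = −2x⁴ − 14x³ + 2x². Remainder: x³ + 5x² − 12x + 5.
Step 2: lead(x³ + 5x² − 12x + 5) ÷ lead(D) = x³ ÷ −x² = −x. Subtract (−x)·D = x³ + 7x² − x. Remainder: −2x² − 11x + 5.
Step 3: lead(−2x² − 11x + 5) ÷ lead(D) = −2x² ÷ −x² = 2. Subtract (2)·D = −2x² − 14x + 2. Remainder: 3x + 3.

R(x) = 3x + 3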